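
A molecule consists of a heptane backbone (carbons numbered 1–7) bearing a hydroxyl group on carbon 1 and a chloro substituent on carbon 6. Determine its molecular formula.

Atom tally by fragment:
  HOCH2 → C:1 H:3 O:1
  CH2 → C:1 H:2
  CH2 → C:1 H:2
  CH2 → C:1 H:2
  CH2 → C:1 H:2
  CH(Cl) → C:1 H:1 Cl:1
  CH3 → C:1 H:3
Element totals:
  C: 7
  H: 15
  Cl: 1
  O: 1

C7H15ClO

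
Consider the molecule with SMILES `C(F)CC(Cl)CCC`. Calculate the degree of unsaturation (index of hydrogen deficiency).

Atom tally by fragment:
  FCH2 → C:1 H:2 F:1
  CH2 → C:1 H:2
  CH(Cl) → C:1 H:1 Cl:1
  CH2 → C:1 H:2
  CH2 → C:1 H:2
  CH3 → C:1 H:3
Element totals:
  C: 6
  H: 12
  Cl: 1
  F: 1
Molecular formula: C6H12ClF.
DoU = (2C + 2 + N − H − X) / 2 = (2·6 + 2 + 0 − 12 − 2) / 2 = 0.

0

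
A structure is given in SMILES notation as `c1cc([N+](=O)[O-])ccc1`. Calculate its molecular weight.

Atom tally by fragment:
  benzene ring core → C:6 H:6
  (− 1 ring H displaced by substituents)
  + NO2 → N:1 O:2
Element totals:
  C: 6
  H: 5
  N: 1
  O: 2
Molecular formula: C6H5NO2.
  M = 6(12.011) + 5(1.008) + 14.007 + 2(15.999)
    = 72.066 + 5.040 + 14.007 + 31.998 = 123.111

123.11 g/mol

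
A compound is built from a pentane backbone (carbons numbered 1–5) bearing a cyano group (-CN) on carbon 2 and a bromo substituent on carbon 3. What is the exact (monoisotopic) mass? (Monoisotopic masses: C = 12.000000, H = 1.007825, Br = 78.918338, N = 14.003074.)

Atom tally by fragment:
  CH3 → C:1 H:3
  CH(CN) → C:2 H:1 N:1
  CH(Br) → C:1 H:1 Br:1
  CH2 → C:1 H:2
  CH3 → C:1 H:3
Element totals:
  C: 6
  H: 10
  Br: 1
  N: 1
Molecular formula: C6H10BrN.
  M = 6(12.0) + 10(1.007825) + 78.918338 + 14.003074
    = 72.000000 + 10.078250 + 78.918338 + 14.003074 = 174.999662

174.9997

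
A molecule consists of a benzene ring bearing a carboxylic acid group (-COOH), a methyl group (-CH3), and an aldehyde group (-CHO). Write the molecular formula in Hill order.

C9H8O3

Atom tally by fragment:
  benzene ring core → C:6 H:6
  (− 3 ring H displaced by substituents)
  + COOH → C:1 H:1 O:2
  + CH3 → C:1 H:3
  + CHO → C:1 H:1 O:1
Element totals:
  C: 9
  H: 8
  O: 3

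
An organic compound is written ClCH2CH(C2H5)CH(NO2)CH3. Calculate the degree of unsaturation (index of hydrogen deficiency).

1

Atom tally by fragment:
  ClCH2 → C:1 H:2 Cl:1
  CH(C2H5) → C:3 H:6
  CH(NO2) → C:1 H:1 N:1 O:2
  CH3 → C:1 H:3
Element totals:
  C: 6
  H: 12
  Cl: 1
  N: 1
  O: 2
Molecular formula: C6H12ClNO2.
DoU = (2C + 2 + N − H − X) / 2 = (2·6 + 2 + 1 − 12 − 1) / 2 = 1.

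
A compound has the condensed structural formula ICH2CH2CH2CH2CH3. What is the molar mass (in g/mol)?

Atom tally by fragment:
  ICH2 → C:1 H:2 I:1
  CH2 → C:1 H:2
  CH2 → C:1 H:2
  CH2 → C:1 H:2
  CH3 → C:1 H:3
Element totals:
  C: 5
  H: 11
  I: 1
Molecular formula: C5H11I.
  M = 5(12.011) + 11(1.008) + 126.904
    = 60.055 + 11.088 + 126.904 = 198.047

198.05 g/mol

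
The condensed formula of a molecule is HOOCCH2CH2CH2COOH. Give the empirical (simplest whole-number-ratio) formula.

Atom tally by fragment:
  HOOCCH2 → C:2 H:3 O:2
  CH2 → C:1 H:2
  CH2COOH → C:2 H:3 O:2
Element totals:
  C: 5
  H: 8
  O: 4
Molecular formula: C5H8O4.
gcd of subscripts (5, 8, 4) = 1, so the empirical formula equals the molecular formula.

C5H8O4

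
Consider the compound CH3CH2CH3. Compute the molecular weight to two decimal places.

Atom tally by fragment:
  CH3 → C:1 H:3
  CH2 → C:1 H:2
  CH3 → C:1 H:3
Element totals:
  C: 3
  H: 8
Molecular formula: C3H8.
  M = 3(12.011) + 8(1.008)
    = 36.033 + 8.064 = 44.097

44.10 g/mol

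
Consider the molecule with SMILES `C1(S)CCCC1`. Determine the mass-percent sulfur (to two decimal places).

Atom tally by fragment:
  cyclopentane ring core → C:5 H:10
  (− 1 ring H displaced by substituents)
  + SH → S:1 H:1
Element totals:
  C: 5
  H: 10
  S: 1
Molecular formula: C5H10S.
Molar mass = 102.195 g/mol.
Mass from S: 1 × 32.06 = 32.060 g/mol.
%S = 32.060 / 102.195 × 100 = 31.37%.

31.37%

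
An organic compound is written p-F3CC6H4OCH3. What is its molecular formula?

Element totals:
  C: 8
  H: 7
  F: 3
  O: 1

C8H7F3O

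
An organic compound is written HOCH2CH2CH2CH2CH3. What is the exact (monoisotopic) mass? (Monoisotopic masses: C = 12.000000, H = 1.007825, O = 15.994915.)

88.0888

Atom tally by fragment:
  HOCH2 → C:1 H:3 O:1
  CH2 → C:1 H:2
  CH2 → C:1 H:2
  CH2 → C:1 H:2
  CH3 → C:1 H:3
Element totals:
  C: 5
  H: 12
  O: 1
Molecular formula: C5H12O.
  M = 5(12.0) + 12(1.007825) + 15.994915
    = 60.000000 + 12.093900 + 15.994915 = 88.088815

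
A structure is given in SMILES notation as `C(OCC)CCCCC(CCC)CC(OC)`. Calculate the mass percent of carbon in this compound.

72.99%

Atom tally by fragment:
  C2H5OCH2 → C:3 H:7 O:1
  CH2 → C:1 H:2
  CH2 → C:1 H:2
  CH2 → C:1 H:2
  CH2 → C:1 H:2
  CH(CH2CH2CH3) → C:4 H:8
  CH2 → C:1 H:2
  CH2OCH3 → C:2 H:5 O:1
Element totals:
  C: 14
  H: 30
  O: 2
Molecular formula: C14H30O2.
Molar mass = 230.392 g/mol.
Mass from C: 14 × 12.011 = 168.154 g/mol.
%C = 168.154 / 230.392 × 100 = 72.99%.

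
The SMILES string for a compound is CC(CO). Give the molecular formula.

Atom tally by fragment:
  CH3 → C:1 H:3
  CH2CH2OH → C:2 H:5 O:1
Element totals:
  C: 3
  H: 8
  O: 1

C3H8O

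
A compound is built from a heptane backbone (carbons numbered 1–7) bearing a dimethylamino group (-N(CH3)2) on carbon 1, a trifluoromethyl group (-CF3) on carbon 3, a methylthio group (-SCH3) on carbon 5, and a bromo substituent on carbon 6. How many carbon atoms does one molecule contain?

Atom tally by fragment:
  (CH3)2NCH2 → C:3 H:8 N:1
  CH2 → C:1 H:2
  CH(CF3) → C:2 H:1 F:3
  CH2 → C:1 H:2
  CH(SCH3) → C:2 H:4 S:1
  CH(Br) → C:1 H:1 Br:1
  CH3 → C:1 H:3
Element totals:
  C: 11
  H: 21
  Br: 1
  F: 3
  N: 1
  S: 1

11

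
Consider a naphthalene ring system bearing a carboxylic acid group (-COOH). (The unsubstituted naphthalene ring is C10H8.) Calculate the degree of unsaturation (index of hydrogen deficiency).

Atom tally by fragment:
  naphthalene ring system core → C:10 H:8
  (− 1 ring H displaced by substituents)
  + COOH → C:1 H:1 O:2
Element totals:
  C: 11
  H: 8
  O: 2
Molecular formula: C11H8O2.
DoU = (2C + 2 + N − H − X) / 2 = (2·11 + 2 + 0 − 8 − 0) / 2 = 8.

8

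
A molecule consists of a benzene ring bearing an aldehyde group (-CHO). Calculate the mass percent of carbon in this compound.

Atom tally by fragment:
  benzene ring core → C:6 H:6
  (− 1 ring H displaced by substituents)
  + CHO → C:1 H:1 O:1
Element totals:
  C: 7
  H: 6
  O: 1
Molecular formula: C7H6O.
Molar mass = 106.124 g/mol.
Mass from C: 7 × 12.011 = 84.077 g/mol.
%C = 84.077 / 106.124 × 100 = 79.23%.

79.23%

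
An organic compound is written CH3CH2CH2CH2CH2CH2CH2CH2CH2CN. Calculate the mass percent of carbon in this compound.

78.37%

Element totals:
  C: 10
  H: 19
  N: 1
Molecular formula: C10H19N.
Molar mass = 153.269 g/mol.
Mass from C: 10 × 12.011 = 120.110 g/mol.
%C = 120.110 / 153.269 × 100 = 78.37%.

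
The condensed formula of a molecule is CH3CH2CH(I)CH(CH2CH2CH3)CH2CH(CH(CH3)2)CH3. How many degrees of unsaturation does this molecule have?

Element totals:
  C: 13
  H: 27
  I: 1
Molecular formula: C13H27I.
DoU = (2C + 2 + N − H − X) / 2 = (2·13 + 2 + 0 − 27 − 1) / 2 = 0.

0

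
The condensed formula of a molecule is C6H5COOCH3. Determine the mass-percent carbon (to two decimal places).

Atom tally by fragment:
  benzene ring core → C:6 H:6
  (− 1 ring H displaced by substituents)
  + COOCH3 → C:2 H:3 O:2
Element totals:
  C: 8
  H: 8
  O: 2
Molecular formula: C8H8O2.
Molar mass = 136.150 g/mol.
Mass from C: 8 × 12.011 = 96.088 g/mol.
%C = 96.088 / 136.150 × 100 = 70.58%.

70.58%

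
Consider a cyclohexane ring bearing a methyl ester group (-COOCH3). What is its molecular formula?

Atom tally by fragment:
  cyclohexane ring core → C:6 H:12
  (− 1 ring H displaced by substituents)
  + COOCH3 → C:2 H:3 O:2
Element totals:
  C: 8
  H: 14
  O: 2

C8H14O2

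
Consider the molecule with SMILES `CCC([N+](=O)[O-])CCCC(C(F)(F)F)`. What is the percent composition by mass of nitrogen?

6.57%

Atom tally by fragment:
  CH3 → C:1 H:3
  CH2 → C:1 H:2
  CH(NO2) → C:1 H:1 N:1 O:2
  CH2 → C:1 H:2
  CH2 → C:1 H:2
  CH2 → C:1 H:2
  CH2CF3 → C:2 H:2 F:3
Element totals:
  C: 8
  H: 14
  F: 3
  N: 1
  O: 2
Molecular formula: C8H14F3NO2.
Molar mass = 213.199 g/mol.
Mass from N: 1 × 14.007 = 14.007 g/mol.
%N = 14.007 / 213.199 × 100 = 6.57%.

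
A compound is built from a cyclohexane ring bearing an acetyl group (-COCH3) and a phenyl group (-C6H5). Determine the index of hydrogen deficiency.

6

Atom tally by fragment:
  cyclohexane ring core → C:6 H:12
  (− 2 ring H displaced by substituents)
  + COCH3 → C:2 H:3 O:1
  + C6H5 → C:6 H:5
Element totals:
  C: 14
  H: 18
  O: 1
Molecular formula: C14H18O.
DoU = (2C + 2 + N − H − X) / 2 = (2·14 + 2 + 0 − 18 − 0) / 2 = 6.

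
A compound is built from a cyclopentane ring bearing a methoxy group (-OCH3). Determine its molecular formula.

Atom tally by fragment:
  cyclopentane ring core → C:5 H:10
  (− 1 ring H displaced by substituents)
  + OCH3 → C:1 H:3 O:1
Element totals:
  C: 6
  H: 12
  O: 1

C6H12O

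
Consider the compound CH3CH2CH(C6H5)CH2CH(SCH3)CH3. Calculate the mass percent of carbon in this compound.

74.94%

Atom tally by fragment:
  CH3 → C:1 H:3
  CH2 → C:1 H:2
  CH(C6H5) → C:7 H:6
  CH2 → C:1 H:2
  CH(SCH3) → C:2 H:4 S:1
  CH3 → C:1 H:3
Element totals:
  C: 13
  H: 20
  S: 1
Molecular formula: C13H20S.
Molar mass = 208.363 g/mol.
Mass from C: 13 × 12.011 = 156.143 g/mol.
%C = 156.143 / 208.363 × 100 = 74.94%.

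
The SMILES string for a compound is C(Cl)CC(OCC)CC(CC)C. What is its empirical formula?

C10H21ClO

Atom tally by fragment:
  ClCH2 → C:1 H:2 Cl:1
  CH2 → C:1 H:2
  CH(OC2H5) → C:3 H:6 O:1
  CH2 → C:1 H:2
  CH(C2H5) → C:3 H:6
  CH3 → C:1 H:3
Element totals:
  C: 10
  H: 21
  Cl: 1
  O: 1
Molecular formula: C10H21ClO.
gcd of subscripts (10, 1, 21, 1) = 1, so the empirical formula equals the molecular formula.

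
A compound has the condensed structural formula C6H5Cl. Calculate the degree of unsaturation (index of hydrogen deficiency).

4

Atom tally by fragment:
  benzene ring core → C:6 H:6
  (− 1 ring H displaced by substituents)
  + Cl → Cl:1
Element totals:
  C: 6
  H: 5
  Cl: 1
Molecular formula: C6H5Cl.
DoU = (2C + 2 + N − H − X) / 2 = (2·6 + 2 + 0 − 5 − 1) / 2 = 4.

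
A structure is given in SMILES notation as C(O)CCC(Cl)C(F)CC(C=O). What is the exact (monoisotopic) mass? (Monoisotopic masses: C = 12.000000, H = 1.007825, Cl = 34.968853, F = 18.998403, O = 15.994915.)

Atom tally by fragment:
  HOCH2 → C:1 H:3 O:1
  CH2 → C:1 H:2
  CH2 → C:1 H:2
  CH(Cl) → C:1 H:1 Cl:1
  CH(F) → C:1 H:1 F:1
  CH2 → C:1 H:2
  CH2CHO → C:2 H:3 O:1
Element totals:
  C: 8
  H: 14
  Cl: 1
  F: 1
  O: 2
Molecular formula: C8H14ClFO2.
  M = 8(12.0) + 14(1.007825) + 34.968853 + 18.998403 + 2(15.994915)
    = 96.000000 + 14.109550 + 34.968853 + 18.998403 + 31.989830 = 196.066636

196.0666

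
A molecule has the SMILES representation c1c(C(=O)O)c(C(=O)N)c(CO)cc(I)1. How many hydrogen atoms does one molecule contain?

8

Atom tally by fragment:
  benzene ring core → C:6 H:6
  (− 4 ring H displaced by substituents)
  + COOH → C:1 H:1 O:2
  + CONH2 → C:1 H:2 O:1 N:1
  + CH2OH → C:1 H:3 O:1
  + I → I:1
Element totals:
  C: 9
  H: 8
  I: 1
  N: 1
  O: 4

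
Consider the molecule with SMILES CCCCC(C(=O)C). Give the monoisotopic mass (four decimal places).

Atom tally by fragment:
  CH3 → C:1 H:3
  CH2 → C:1 H:2
  CH2 → C:1 H:2
  CH2 → C:1 H:2
  CH2COCH3 → C:3 H:5 O:1
Element totals:
  C: 7
  H: 14
  O: 1
Molecular formula: C7H14O.
  M = 7(12.0) + 14(1.007825) + 15.994915
    = 84.000000 + 14.109550 + 15.994915 = 114.104465

114.1045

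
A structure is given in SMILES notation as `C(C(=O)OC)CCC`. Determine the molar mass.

116.16 g/mol

Atom tally by fragment:
  CH3OOCCH2 → C:3 H:5 O:2
  CH2 → C:1 H:2
  CH2 → C:1 H:2
  CH3 → C:1 H:3
Element totals:
  C: 6
  H: 12
  O: 2
Molecular formula: C6H12O2.
  M = 6(12.011) + 12(1.008) + 2(15.999)
    = 72.066 + 12.096 + 31.998 = 116.160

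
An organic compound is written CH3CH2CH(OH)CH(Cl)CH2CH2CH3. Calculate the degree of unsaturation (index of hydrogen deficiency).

Atom tally by fragment:
  CH3 → C:1 H:3
  CH2 → C:1 H:2
  CH(OH) → C:1 H:2 O:1
  CH(Cl) → C:1 H:1 Cl:1
  CH2 → C:1 H:2
  CH2 → C:1 H:2
  CH3 → C:1 H:3
Element totals:
  C: 7
  H: 15
  Cl: 1
  O: 1
Molecular formula: C7H15ClO.
DoU = (2C + 2 + N − H − X) / 2 = (2·7 + 2 + 0 − 15 − 1) / 2 = 0.

0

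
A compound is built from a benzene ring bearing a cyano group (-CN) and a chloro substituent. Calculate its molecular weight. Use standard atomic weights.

137.57 g/mol

Atom tally by fragment:
  benzene ring core → C:6 H:6
  (− 2 ring H displaced by substituents)
  + CN → C:1 N:1
  + Cl → Cl:1
Element totals:
  C: 7
  H: 4
  Cl: 1
  N: 1
Molecular formula: C7H4ClN.
  M = 7(12.011) + 4(1.008) + 35.45 + 14.007
    = 84.077 + 4.032 + 35.450 + 14.007 = 137.566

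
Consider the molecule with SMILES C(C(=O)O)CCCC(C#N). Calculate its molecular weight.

Atom tally by fragment:
  HOOCCH2 → C:2 H:3 O:2
  CH2 → C:1 H:2
  CH2 → C:1 H:2
  CH2 → C:1 H:2
  CH2CN → C:2 H:2 N:1
Element totals:
  C: 7
  H: 11
  N: 1
  O: 2
Molecular formula: C7H11NO2.
  M = 7(12.011) + 11(1.008) + 14.007 + 2(15.999)
    = 84.077 + 11.088 + 14.007 + 31.998 = 141.170

141.17 g/mol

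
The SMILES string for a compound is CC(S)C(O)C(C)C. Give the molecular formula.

C6H14OS

Atom tally by fragment:
  CH3 → C:1 H:3
  CH(SH) → C:1 H:2 S:1
  CH(OH) → C:1 H:2 O:1
  CH(CH3) → C:2 H:4
  CH3 → C:1 H:3
Element totals:
  C: 6
  H: 14
  O: 1
  S: 1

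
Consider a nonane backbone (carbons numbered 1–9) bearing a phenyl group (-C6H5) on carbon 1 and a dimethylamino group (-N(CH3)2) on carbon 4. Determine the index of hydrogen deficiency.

4

Atom tally by fragment:
  C6H5CH2 → C:7 H:7
  CH2 → C:1 H:2
  CH2 → C:1 H:2
  CH(N(CH3)2) → C:3 H:7 N:1
  CH2 → C:1 H:2
  CH2 → C:1 H:2
  CH2 → C:1 H:2
  CH2 → C:1 H:2
  CH3 → C:1 H:3
Element totals:
  C: 17
  H: 29
  N: 1
Molecular formula: C17H29N.
DoU = (2C + 2 + N − H − X) / 2 = (2·17 + 2 + 1 − 29 − 0) / 2 = 4.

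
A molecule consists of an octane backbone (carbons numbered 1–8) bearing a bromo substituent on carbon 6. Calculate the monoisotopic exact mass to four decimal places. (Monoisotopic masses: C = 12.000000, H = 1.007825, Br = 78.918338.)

192.0514

Atom tally by fragment:
  CH3 → C:1 H:3
  CH2 → C:1 H:2
  CH2 → C:1 H:2
  CH2 → C:1 H:2
  CH2 → C:1 H:2
  CH(Br) → C:1 H:1 Br:1
  CH2 → C:1 H:2
  CH3 → C:1 H:3
Element totals:
  C: 8
  H: 17
  Br: 1
Molecular formula: C8H17Br.
  M = 8(12.0) + 17(1.007825) + 78.918338
    = 96.000000 + 17.133025 + 78.918338 = 192.051363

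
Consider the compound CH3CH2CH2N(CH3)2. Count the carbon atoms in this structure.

5

Atom tally by fragment:
  CH3 → C:1 H:3
  CH2 → C:1 H:2
  CH2N(CH3)2 → C:3 H:8 N:1
Element totals:
  C: 5
  H: 13
  N: 1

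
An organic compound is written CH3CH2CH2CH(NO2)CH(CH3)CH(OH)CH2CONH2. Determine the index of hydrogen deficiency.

Element totals:
  C: 9
  H: 18
  N: 2
  O: 4
Molecular formula: C9H18N2O4.
DoU = (2C + 2 + N − H − X) / 2 = (2·9 + 2 + 2 − 18 − 0) / 2 = 2.

2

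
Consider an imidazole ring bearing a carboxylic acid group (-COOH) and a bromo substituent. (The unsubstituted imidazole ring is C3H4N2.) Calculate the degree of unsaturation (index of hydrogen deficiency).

4

Atom tally by fragment:
  imidazole ring core → C:3 H:4 N:2
  (− 2 ring H displaced by substituents)
  + COOH → C:1 H:1 O:2
  + Br → Br:1
Element totals:
  C: 4
  H: 3
  Br: 1
  N: 2
  O: 2
Molecular formula: C4H3BrN2O2.
DoU = (2C + 2 + N − H − X) / 2 = (2·4 + 2 + 2 − 3 − 1) / 2 = 4.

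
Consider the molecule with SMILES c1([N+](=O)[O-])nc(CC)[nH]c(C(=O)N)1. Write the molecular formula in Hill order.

C6H8N4O3

Atom tally by fragment:
  imidazole ring core → C:3 H:4 N:2
  (− 3 ring H displaced by substituents)
  + NO2 → N:1 O:2
  + C2H5 → C:2 H:5
  + CONH2 → C:1 H:2 O:1 N:1
Element totals:
  C: 6
  H: 8
  N: 4
  O: 3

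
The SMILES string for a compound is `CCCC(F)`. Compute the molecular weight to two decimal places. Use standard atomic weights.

Atom tally by fragment:
  CH3 → C:1 H:3
  CH2 → C:1 H:2
  CH2 → C:1 H:2
  CH2F → C:1 H:2 F:1
Element totals:
  C: 4
  H: 9
  F: 1
Molecular formula: C4H9F.
  M = 4(12.011) + 9(1.008) + 18.998
    = 48.044 + 9.072 + 18.998 = 76.114

76.11 g/mol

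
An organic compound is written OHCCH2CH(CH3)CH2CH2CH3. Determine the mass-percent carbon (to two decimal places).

73.63%

Atom tally by fragment:
  OHCCH2 → C:2 H:3 O:1
  CH(CH3) → C:2 H:4
  CH2 → C:1 H:2
  CH2 → C:1 H:2
  CH3 → C:1 H:3
Element totals:
  C: 7
  H: 14
  O: 1
Molecular formula: C7H14O.
Molar mass = 114.188 g/mol.
Mass from C: 7 × 12.011 = 84.077 g/mol.
%C = 84.077 / 114.188 × 100 = 73.63%.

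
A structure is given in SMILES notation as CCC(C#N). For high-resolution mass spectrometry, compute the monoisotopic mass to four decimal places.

69.0578

Atom tally by fragment:
  CH3 → C:1 H:3
  CH2 → C:1 H:2
  CH2CN → C:2 H:2 N:1
Element totals:
  C: 4
  H: 7
  N: 1
Molecular formula: C4H7N.
  M = 4(12.0) + 7(1.007825) + 14.003074
    = 48.000000 + 7.054775 + 14.003074 = 69.057849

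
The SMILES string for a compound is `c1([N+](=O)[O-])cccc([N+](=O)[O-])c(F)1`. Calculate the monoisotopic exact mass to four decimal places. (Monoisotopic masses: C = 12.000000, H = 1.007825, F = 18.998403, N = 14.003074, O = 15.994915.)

186.0077

Atom tally by fragment:
  benzene ring core → C:6 H:6
  (− 3 ring H displaced by substituents)
  + NO2 → N:1 O:2
  + NO2 → N:1 O:2
  + F → F:1
Element totals:
  C: 6
  H: 3
  F: 1
  N: 2
  O: 4
Molecular formula: C6H3FN2O4.
  M = 6(12.0) + 3(1.007825) + 18.998403 + 2(14.003074) + 4(15.994915)
    = 72.000000 + 3.023475 + 18.998403 + 28.006148 + 63.979660 = 186.007686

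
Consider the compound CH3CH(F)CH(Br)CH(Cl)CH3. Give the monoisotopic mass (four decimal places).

Atom tally by fragment:
  CH3 → C:1 H:3
  CH(F) → C:1 H:1 F:1
  CH(Br) → C:1 H:1 Br:1
  CH(Cl) → C:1 H:1 Cl:1
  CH3 → C:1 H:3
Element totals:
  C: 5
  H: 9
  Br: 1
  Cl: 1
  F: 1
Molecular formula: C5H9BrClF.
  M = 5(12.0) + 9(1.007825) + 78.918338 + 34.968853 + 18.998403
    = 60.000000 + 9.070425 + 78.918338 + 34.968853 + 18.998403 = 201.956019

201.9560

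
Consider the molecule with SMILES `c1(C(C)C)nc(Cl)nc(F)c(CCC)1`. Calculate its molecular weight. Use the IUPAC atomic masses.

Atom tally by fragment:
  pyrimidine ring core → C:4 H:4 N:2
  (− 4 ring H displaced by substituents)
  + CH(CH3)2 → C:3 H:7
  + Cl → Cl:1
  + F → F:1
  + CH2CH2CH3 → C:3 H:7
Element totals:
  C: 10
  H: 14
  Cl: 1
  F: 1
  N: 2
Molecular formula: C10H14ClFN2.
  M = 10(12.011) + 14(1.008) + 35.45 + 18.998 + 2(14.007)
    = 120.110 + 14.112 + 35.450 + 18.998 + 28.014 = 216.684

216.68 g/mol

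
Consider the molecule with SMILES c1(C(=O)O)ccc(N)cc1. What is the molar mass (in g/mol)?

Atom tally by fragment:
  benzene ring core → C:6 H:6
  (− 2 ring H displaced by substituents)
  + COOH → C:1 H:1 O:2
  + NH2 → N:1 H:2
Element totals:
  C: 7
  H: 7
  N: 1
  O: 2
Molecular formula: C7H7NO2.
  M = 7(12.011) + 7(1.008) + 14.007 + 2(15.999)
    = 84.077 + 7.056 + 14.007 + 31.998 = 137.138

137.14 g/mol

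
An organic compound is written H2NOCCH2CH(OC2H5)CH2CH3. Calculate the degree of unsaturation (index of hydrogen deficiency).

1

Atom tally by fragment:
  H2NOCCH2 → C:2 H:4 O:1 N:1
  CH(OC2H5) → C:3 H:6 O:1
  CH2 → C:1 H:2
  CH3 → C:1 H:3
Element totals:
  C: 7
  H: 15
  N: 1
  O: 2
Molecular formula: C7H15NO2.
DoU = (2C + 2 + N − H − X) / 2 = (2·7 + 2 + 1 − 15 − 0) / 2 = 1.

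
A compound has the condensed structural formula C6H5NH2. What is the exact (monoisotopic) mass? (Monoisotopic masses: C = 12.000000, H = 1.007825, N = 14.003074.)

Element totals:
  C: 6
  H: 7
  N: 1
Molecular formula: C6H7N.
  M = 6(12.0) + 7(1.007825) + 14.003074
    = 72.000000 + 7.054775 + 14.003074 = 93.057849

93.0578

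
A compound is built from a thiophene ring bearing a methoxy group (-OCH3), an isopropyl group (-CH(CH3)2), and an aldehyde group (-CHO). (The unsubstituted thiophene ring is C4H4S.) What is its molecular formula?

C9H12O2S

Atom tally by fragment:
  thiophene ring core → C:4 H:4 S:1
  (− 3 ring H displaced by substituents)
  + OCH3 → C:1 H:3 O:1
  + CH(CH3)2 → C:3 H:7
  + CHO → C:1 H:1 O:1
Element totals:
  C: 9
  H: 12
  O: 2
  S: 1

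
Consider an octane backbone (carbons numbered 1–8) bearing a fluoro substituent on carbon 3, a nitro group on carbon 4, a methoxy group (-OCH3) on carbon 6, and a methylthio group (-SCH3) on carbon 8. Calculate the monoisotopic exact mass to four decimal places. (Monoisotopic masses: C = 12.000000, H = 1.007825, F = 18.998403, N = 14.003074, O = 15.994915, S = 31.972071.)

253.1148

Atom tally by fragment:
  CH3 → C:1 H:3
  CH2 → C:1 H:2
  CH(F) → C:1 H:1 F:1
  CH(NO2) → C:1 H:1 N:1 O:2
  CH2 → C:1 H:2
  CH(OCH3) → C:2 H:4 O:1
  CH2 → C:1 H:2
  CH2SCH3 → C:2 H:5 S:1
Element totals:
  C: 10
  H: 20
  F: 1
  N: 1
  O: 3
  S: 1
Molecular formula: C10H20FNO3S.
  M = 10(12.0) + 20(1.007825) + 18.998403 + 14.003074 + 3(15.994915) + 31.972071
    = 120.000000 + 20.156500 + 18.998403 + 14.003074 + 47.984745 + 31.972071 = 253.114793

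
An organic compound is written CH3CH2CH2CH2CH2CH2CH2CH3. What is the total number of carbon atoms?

Element totals:
  C: 8
  H: 18

8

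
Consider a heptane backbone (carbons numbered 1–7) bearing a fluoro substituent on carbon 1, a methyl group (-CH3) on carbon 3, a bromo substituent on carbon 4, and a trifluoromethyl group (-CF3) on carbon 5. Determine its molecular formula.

Atom tally by fragment:
  FCH2 → C:1 H:2 F:1
  CH2 → C:1 H:2
  CH(CH3) → C:2 H:4
  CH(Br) → C:1 H:1 Br:1
  CH(CF3) → C:2 H:1 F:3
  CH2 → C:1 H:2
  CH3 → C:1 H:3
Element totals:
  C: 9
  H: 15
  Br: 1
  F: 4

C9H15BrF4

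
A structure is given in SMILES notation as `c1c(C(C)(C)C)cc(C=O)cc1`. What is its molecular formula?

Atom tally by fragment:
  benzene ring core → C:6 H:6
  (− 2 ring H displaced by substituents)
  + C(CH3)3 → C:4 H:9
  + CHO → C:1 H:1 O:1
Element totals:
  C: 11
  H: 14
  O: 1

C11H14O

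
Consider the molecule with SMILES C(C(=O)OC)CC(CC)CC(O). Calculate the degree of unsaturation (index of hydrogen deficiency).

Atom tally by fragment:
  CH3OOCCH2 → C:3 H:5 O:2
  CH2 → C:1 H:2
  CH(C2H5) → C:3 H:6
  CH2 → C:1 H:2
  CH2OH → C:1 H:3 O:1
Element totals:
  C: 9
  H: 18
  O: 3
Molecular formula: C9H18O3.
DoU = (2C + 2 + N − H − X) / 2 = (2·9 + 2 + 0 − 18 − 0) / 2 = 1.

1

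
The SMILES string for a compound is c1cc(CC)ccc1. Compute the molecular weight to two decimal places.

Atom tally by fragment:
  benzene ring core → C:6 H:6
  (− 1 ring H displaced by substituents)
  + C2H5 → C:2 H:5
Element totals:
  C: 8
  H: 10
Molecular formula: C8H10.
  M = 8(12.011) + 10(1.008)
    = 96.088 + 10.080 = 106.168

106.17 g/mol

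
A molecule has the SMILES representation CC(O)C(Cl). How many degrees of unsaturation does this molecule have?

0

Atom tally by fragment:
  CH3 → C:1 H:3
  CH(OH) → C:1 H:2 O:1
  CH2Cl → C:1 H:2 Cl:1
Element totals:
  C: 3
  H: 7
  Cl: 1
  O: 1
Molecular formula: C3H7ClO.
DoU = (2C + 2 + N − H − X) / 2 = (2·3 + 2 + 0 − 7 − 1) / 2 = 0.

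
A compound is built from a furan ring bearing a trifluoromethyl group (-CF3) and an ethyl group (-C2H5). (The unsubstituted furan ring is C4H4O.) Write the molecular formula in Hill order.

Atom tally by fragment:
  furan ring core → C:4 H:4 O:1
  (− 2 ring H displaced by substituents)
  + CF3 → C:1 F:3
  + C2H5 → C:2 H:5
Element totals:
  C: 7
  H: 7
  F: 3
  O: 1

C7H7F3O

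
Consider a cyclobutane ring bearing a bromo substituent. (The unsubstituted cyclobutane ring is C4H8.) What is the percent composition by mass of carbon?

35.59%

Atom tally by fragment:
  cyclobutane ring core → C:4 H:8
  (− 1 ring H displaced by substituents)
  + Br → Br:1
Element totals:
  C: 4
  H: 7
  Br: 1
Molecular formula: C4H7Br.
Molar mass = 135.004 g/mol.
Mass from C: 4 × 12.011 = 48.044 g/mol.
%C = 48.044 / 135.004 × 100 = 35.59%.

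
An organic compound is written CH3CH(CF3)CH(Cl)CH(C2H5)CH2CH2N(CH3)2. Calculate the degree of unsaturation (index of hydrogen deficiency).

0

Atom tally by fragment:
  CH3 → C:1 H:3
  CH(CF3) → C:2 H:1 F:3
  CH(Cl) → C:1 H:1 Cl:1
  CH(C2H5) → C:3 H:6
  CH2 → C:1 H:2
  CH2N(CH3)2 → C:3 H:8 N:1
Element totals:
  C: 11
  H: 21
  Cl: 1
  F: 3
  N: 1
Molecular formula: C11H21ClF3N.
DoU = (2C + 2 + N − H − X) / 2 = (2·11 + 2 + 1 − 21 − 4) / 2 = 0.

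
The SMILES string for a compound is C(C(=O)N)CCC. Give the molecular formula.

C5H11NO

Atom tally by fragment:
  H2NOCCH2 → C:2 H:4 O:1 N:1
  CH2 → C:1 H:2
  CH2 → C:1 H:2
  CH3 → C:1 H:3
Element totals:
  C: 5
  H: 11
  N: 1
  O: 1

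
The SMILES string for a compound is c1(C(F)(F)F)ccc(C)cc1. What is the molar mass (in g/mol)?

160.14 g/mol

Atom tally by fragment:
  benzene ring core → C:6 H:6
  (− 2 ring H displaced by substituents)
  + CF3 → C:1 F:3
  + CH3 → C:1 H:3
Element totals:
  C: 8
  H: 7
  F: 3
Molecular formula: C8H7F3.
  M = 8(12.011) + 7(1.008) + 3(18.998)
    = 96.088 + 7.056 + 56.994 = 160.138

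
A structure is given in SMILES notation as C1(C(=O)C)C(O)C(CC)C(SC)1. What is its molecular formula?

Atom tally by fragment:
  cyclobutane ring core → C:4 H:8
  (− 4 ring H displaced by substituents)
  + COCH3 → C:2 H:3 O:1
  + OH → O:1 H:1
  + C2H5 → C:2 H:5
  + SCH3 → C:1 H:3 S:1
Element totals:
  C: 9
  H: 16
  O: 2
  S: 1

C9H16O2S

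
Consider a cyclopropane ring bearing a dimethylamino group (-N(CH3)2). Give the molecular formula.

C5H11N

Atom tally by fragment:
  cyclopropane ring core → C:3 H:6
  (− 1 ring H displaced by substituents)
  + N(CH3)2 → N:1 C:2 H:6
Element totals:
  C: 5
  H: 11
  N: 1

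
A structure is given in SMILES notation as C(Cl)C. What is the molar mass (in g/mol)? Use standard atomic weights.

Atom tally by fragment:
  ClCH2 → C:1 H:2 Cl:1
  CH3 → C:1 H:3
Element totals:
  C: 2
  H: 5
  Cl: 1
Molecular formula: C2H5Cl.
  M = 2(12.011) + 5(1.008) + 35.45
    = 24.022 + 5.040 + 35.450 = 64.512

64.51 g/mol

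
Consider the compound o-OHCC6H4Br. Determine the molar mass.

185.02 g/mol

Atom tally by fragment:
  benzene ring core → C:6 H:6
  (− 2 ring H displaced by substituents)
  + CHO → C:1 H:1 O:1
  + Br → Br:1
Element totals:
  C: 7
  H: 5
  Br: 1
  O: 1
Molecular formula: C7H5BrO.
  M = 7(12.011) + 5(1.008) + 79.904 + 15.999
    = 84.077 + 5.040 + 79.904 + 15.999 = 185.020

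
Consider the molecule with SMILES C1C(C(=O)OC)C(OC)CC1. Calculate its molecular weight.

Atom tally by fragment:
  cyclopentane ring core → C:5 H:10
  (− 2 ring H displaced by substituents)
  + COOCH3 → C:2 H:3 O:2
  + OCH3 → C:1 H:3 O:1
Element totals:
  C: 8
  H: 14
  O: 3
Molecular formula: C8H14O3.
  M = 8(12.011) + 14(1.008) + 3(15.999)
    = 96.088 + 14.112 + 47.997 = 158.197

158.20 g/mol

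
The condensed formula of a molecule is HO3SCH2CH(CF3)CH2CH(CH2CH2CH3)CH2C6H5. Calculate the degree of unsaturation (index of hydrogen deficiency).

Atom tally by fragment:
  HO3SCH2 → C:1 H:3 S:1 O:3
  CH(CF3) → C:2 H:1 F:3
  CH2 → C:1 H:2
  CH(CH2CH2CH3) → C:4 H:8
  CH2C6H5 → C:7 H:7
Element totals:
  C: 15
  H: 21
  F: 3
  O: 3
  S: 1
Molecular formula: C15H21F3O3S.
DoU = (2C + 2 + N − H − X) / 2 = (2·15 + 2 + 0 − 21 − 3) / 2 = 4.

4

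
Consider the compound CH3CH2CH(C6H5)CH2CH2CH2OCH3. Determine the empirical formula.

Atom tally by fragment:
  CH3 → C:1 H:3
  CH2 → C:1 H:2
  CH(C6H5) → C:7 H:6
  CH2 → C:1 H:2
  CH2 → C:1 H:2
  CH2OCH3 → C:2 H:5 O:1
Element totals:
  C: 13
  H: 20
  O: 1
Molecular formula: C13H20O.
gcd of subscripts (13, 20, 1) = 1, so the empirical formula equals the molecular formula.

C13H20O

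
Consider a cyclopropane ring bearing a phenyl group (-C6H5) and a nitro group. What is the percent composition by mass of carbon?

Atom tally by fragment:
  cyclopropane ring core → C:3 H:6
  (− 2 ring H displaced by substituents)
  + C6H5 → C:6 H:5
  + NO2 → N:1 O:2
Element totals:
  C: 9
  H: 9
  N: 1
  O: 2
Molecular formula: C9H9NO2.
Molar mass = 163.176 g/mol.
Mass from C: 9 × 12.011 = 108.099 g/mol.
%C = 108.099 / 163.176 × 100 = 66.25%.

66.25%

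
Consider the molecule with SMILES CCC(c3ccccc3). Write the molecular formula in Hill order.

C9H12

Atom tally by fragment:
  CH3 → C:1 H:3
  CH2 → C:1 H:2
  CH2C6H5 → C:7 H:7
Element totals:
  C: 9
  H: 12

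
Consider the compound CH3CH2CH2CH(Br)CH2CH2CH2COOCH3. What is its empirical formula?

C9H17BrO2

Element totals:
  C: 9
  H: 17
  Br: 1
  O: 2
Molecular formula: C9H17BrO2.
gcd of subscripts (1, 9, 17, 2) = 1, so the empirical formula equals the molecular formula.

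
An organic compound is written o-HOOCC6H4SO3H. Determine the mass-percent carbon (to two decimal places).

41.59%

Element totals:
  C: 7
  H: 6
  O: 5
  S: 1
Molecular formula: C7H6O5S.
Molar mass = 202.180 g/mol.
Mass from C: 7 × 12.011 = 84.077 g/mol.
%C = 84.077 / 202.180 × 100 = 41.59%.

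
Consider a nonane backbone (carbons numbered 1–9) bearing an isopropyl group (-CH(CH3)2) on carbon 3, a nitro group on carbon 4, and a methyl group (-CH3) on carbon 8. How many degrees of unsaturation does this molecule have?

Atom tally by fragment:
  CH3 → C:1 H:3
  CH2 → C:1 H:2
  CH(CH(CH3)2) → C:4 H:8
  CH(NO2) → C:1 H:1 N:1 O:2
  CH2 → C:1 H:2
  CH2 → C:1 H:2
  CH2 → C:1 H:2
  CH(CH3) → C:2 H:4
  CH3 → C:1 H:3
Element totals:
  C: 13
  H: 27
  N: 1
  O: 2
Molecular formula: C13H27NO2.
DoU = (2C + 2 + N − H − X) / 2 = (2·13 + 2 + 1 − 27 − 0) / 2 = 1.

1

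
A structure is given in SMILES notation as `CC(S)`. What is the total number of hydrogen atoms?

6

Atom tally by fragment:
  CH3 → C:1 H:3
  CH2SH → C:1 H:3 S:1
Element totals:
  C: 2
  H: 6
  S: 1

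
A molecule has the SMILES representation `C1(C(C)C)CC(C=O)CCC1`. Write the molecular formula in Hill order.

C10H18O

Atom tally by fragment:
  cyclohexane ring core → C:6 H:12
  (− 2 ring H displaced by substituents)
  + CH(CH3)2 → C:3 H:7
  + CHO → C:1 H:1 O:1
Element totals:
  C: 10
  H: 18
  O: 1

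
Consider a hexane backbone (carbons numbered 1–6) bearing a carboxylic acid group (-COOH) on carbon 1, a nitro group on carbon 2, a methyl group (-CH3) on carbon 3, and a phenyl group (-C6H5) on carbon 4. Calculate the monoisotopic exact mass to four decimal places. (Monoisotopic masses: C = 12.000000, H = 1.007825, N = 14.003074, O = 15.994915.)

Atom tally by fragment:
  HOOCCH2 → C:2 H:3 O:2
  CH(NO2) → C:1 H:1 N:1 O:2
  CH(CH3) → C:2 H:4
  CH(C6H5) → C:7 H:6
  CH2 → C:1 H:2
  CH3 → C:1 H:3
Element totals:
  C: 14
  H: 19
  N: 1
  O: 4
Molecular formula: C14H19NO4.
  M = 14(12.0) + 19(1.007825) + 14.003074 + 4(15.994915)
    = 168.000000 + 19.148675 + 14.003074 + 63.979660 = 265.131409

265.1314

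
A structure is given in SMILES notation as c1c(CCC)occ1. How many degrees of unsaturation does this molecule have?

3

Atom tally by fragment:
  furan ring core → C:4 H:4 O:1
  (− 1 ring H displaced by substituents)
  + CH2CH2CH3 → C:3 H:7
Element totals:
  C: 7
  H: 10
  O: 1
Molecular formula: C7H10O.
DoU = (2C + 2 + N − H − X) / 2 = (2·7 + 2 + 0 − 10 − 0) / 2 = 3.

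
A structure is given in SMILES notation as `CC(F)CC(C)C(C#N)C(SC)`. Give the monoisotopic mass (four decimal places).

189.0987

Atom tally by fragment:
  CH3 → C:1 H:3
  CH(F) → C:1 H:1 F:1
  CH2 → C:1 H:2
  CH(CH3) → C:2 H:4
  CH(CN) → C:2 H:1 N:1
  CH2SCH3 → C:2 H:5 S:1
Element totals:
  C: 9
  H: 16
  F: 1
  N: 1
  S: 1
Molecular formula: C9H16FNS.
  M = 9(12.0) + 16(1.007825) + 18.998403 + 14.003074 + 31.972071
    = 108.000000 + 16.125200 + 18.998403 + 14.003074 + 31.972071 = 189.098748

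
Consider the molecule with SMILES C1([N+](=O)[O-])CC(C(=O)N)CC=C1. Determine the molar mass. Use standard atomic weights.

170.17 g/mol

Atom tally by fragment:
  cyclohexene ring core → C:6 H:10
  (− 2 ring H displaced by substituents)
  + NO2 → N:1 O:2
  + CONH2 → C:1 H:2 O:1 N:1
Element totals:
  C: 7
  H: 10
  N: 2
  O: 3
Molecular formula: C7H10N2O3.
  M = 7(12.011) + 10(1.008) + 2(14.007) + 3(15.999)
    = 84.077 + 10.080 + 28.014 + 47.997 = 170.168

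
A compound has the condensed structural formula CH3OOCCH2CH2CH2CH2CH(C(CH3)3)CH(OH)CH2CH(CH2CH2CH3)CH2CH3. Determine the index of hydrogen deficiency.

Atom tally by fragment:
  CH3OOCCH2 → C:3 H:5 O:2
  CH2 → C:1 H:2
  CH2 → C:1 H:2
  CH2 → C:1 H:2
  CH(C(CH3)3) → C:5 H:10
  CH(OH) → C:1 H:2 O:1
  CH2 → C:1 H:2
  CH(CH2CH2CH3) → C:4 H:8
  CH2 → C:1 H:2
  CH3 → C:1 H:3
Element totals:
  C: 19
  H: 38
  O: 3
Molecular formula: C19H38O3.
DoU = (2C + 2 + N − H − X) / 2 = (2·19 + 2 + 0 − 38 − 0) / 2 = 1.

1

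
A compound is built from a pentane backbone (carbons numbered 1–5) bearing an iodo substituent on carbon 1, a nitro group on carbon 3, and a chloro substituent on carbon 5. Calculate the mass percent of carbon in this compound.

Atom tally by fragment:
  ICH2 → C:1 H:2 I:1
  CH2 → C:1 H:2
  CH(NO2) → C:1 H:1 N:1 O:2
  CH2 → C:1 H:2
  CH2Cl → C:1 H:2 Cl:1
Element totals:
  C: 5
  H: 9
  Cl: 1
  I: 1
  N: 1
  O: 2
Molecular formula: C5H9ClINO2.
Molar mass = 277.486 g/mol.
Mass from C: 5 × 12.011 = 60.055 g/mol.
%C = 60.055 / 277.486 × 100 = 21.64%.

21.64%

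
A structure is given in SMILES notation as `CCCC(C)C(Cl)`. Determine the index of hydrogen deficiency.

Atom tally by fragment:
  CH3 → C:1 H:3
  CH2 → C:1 H:2
  CH2 → C:1 H:2
  CH(CH3) → C:2 H:4
  CH2Cl → C:1 H:2 Cl:1
Element totals:
  C: 6
  H: 13
  Cl: 1
Molecular formula: C6H13Cl.
DoU = (2C + 2 + N − H − X) / 2 = (2·6 + 2 + 0 − 13 − 1) / 2 = 0.

0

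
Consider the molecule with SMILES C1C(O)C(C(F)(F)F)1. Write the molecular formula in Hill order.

Atom tally by fragment:
  cyclopropane ring core → C:3 H:6
  (− 2 ring H displaced by substituents)
  + OH → O:1 H:1
  + CF3 → C:1 F:3
Element totals:
  C: 4
  H: 5
  F: 3
  O: 1

C4H5F3O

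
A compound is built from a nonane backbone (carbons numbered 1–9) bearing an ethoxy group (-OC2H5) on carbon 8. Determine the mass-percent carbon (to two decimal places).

Atom tally by fragment:
  CH3 → C:1 H:3
  CH2 → C:1 H:2
  CH2 → C:1 H:2
  CH2 → C:1 H:2
  CH2 → C:1 H:2
  CH2 → C:1 H:2
  CH2 → C:1 H:2
  CH(OC2H5) → C:3 H:6 O:1
  CH3 → C:1 H:3
Element totals:
  C: 11
  H: 24
  O: 1
Molecular formula: C11H24O.
Molar mass = 172.312 g/mol.
Mass from C: 11 × 12.011 = 132.121 g/mol.
%C = 132.121 / 172.312 × 100 = 76.68%.

76.68%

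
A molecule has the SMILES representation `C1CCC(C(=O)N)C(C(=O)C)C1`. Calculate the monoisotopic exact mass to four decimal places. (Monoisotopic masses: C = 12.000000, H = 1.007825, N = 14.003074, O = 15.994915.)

169.1103

Atom tally by fragment:
  cyclohexane ring core → C:6 H:12
  (− 2 ring H displaced by substituents)
  + CONH2 → C:1 H:2 O:1 N:1
  + COCH3 → C:2 H:3 O:1
Element totals:
  C: 9
  H: 15
  N: 1
  O: 2
Molecular formula: C9H15NO2.
  M = 9(12.0) + 15(1.007825) + 14.003074 + 2(15.994915)
    = 108.000000 + 15.117375 + 14.003074 + 31.989830 = 169.110279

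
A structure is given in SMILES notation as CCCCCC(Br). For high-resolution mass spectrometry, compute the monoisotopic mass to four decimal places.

164.0201

Atom tally by fragment:
  CH3 → C:1 H:3
  CH2 → C:1 H:2
  CH2 → C:1 H:2
  CH2 → C:1 H:2
  CH2 → C:1 H:2
  CH2Br → C:1 H:2 Br:1
Element totals:
  C: 6
  H: 13
  Br: 1
Molecular formula: C6H13Br.
  M = 6(12.0) + 13(1.007825) + 78.918338
    = 72.000000 + 13.101725 + 78.918338 = 164.020063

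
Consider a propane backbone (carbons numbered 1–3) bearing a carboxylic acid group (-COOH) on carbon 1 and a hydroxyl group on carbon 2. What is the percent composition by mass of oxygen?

Atom tally by fragment:
  HOOCCH2 → C:2 H:3 O:2
  CH(OH) → C:1 H:2 O:1
  CH3 → C:1 H:3
Element totals:
  C: 4
  H: 8
  O: 3
Molecular formula: C4H8O3.
Molar mass = 104.105 g/mol.
Mass from O: 3 × 15.999 = 47.997 g/mol.
%O = 47.997 / 104.105 × 100 = 46.10%.

46.10%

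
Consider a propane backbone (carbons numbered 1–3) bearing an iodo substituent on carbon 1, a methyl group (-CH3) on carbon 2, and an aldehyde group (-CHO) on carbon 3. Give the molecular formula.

Atom tally by fragment:
  ICH2 → C:1 H:2 I:1
  CH(CH3) → C:2 H:4
  CH2CHO → C:2 H:3 O:1
Element totals:
  C: 5
  H: 9
  I: 1
  O: 1

C5H9IO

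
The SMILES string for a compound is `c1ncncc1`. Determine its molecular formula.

Atom tally by fragment:
  pyrimidine ring core → C:4 H:4 N:2
Element totals:
  C: 4
  H: 4
  N: 2

C4H4N2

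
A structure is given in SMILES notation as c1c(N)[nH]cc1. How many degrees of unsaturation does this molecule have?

3

Atom tally by fragment:
  pyrrole ring core → C:4 H:5 N:1
  (− 1 ring H displaced by substituents)
  + NH2 → N:1 H:2
Element totals:
  C: 4
  H: 6
  N: 2
Molecular formula: C4H6N2.
DoU = (2C + 2 + N − H − X) / 2 = (2·4 + 2 + 2 − 6 − 0) / 2 = 3.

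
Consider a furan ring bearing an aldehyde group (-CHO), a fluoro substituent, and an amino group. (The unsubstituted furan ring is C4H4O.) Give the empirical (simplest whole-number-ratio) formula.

C5H4FNO2

Atom tally by fragment:
  furan ring core → C:4 H:4 O:1
  (− 3 ring H displaced by substituents)
  + CHO → C:1 H:1 O:1
  + F → F:1
  + NH2 → N:1 H:2
Element totals:
  C: 5
  H: 4
  F: 1
  N: 1
  O: 2
Molecular formula: C5H4FNO2.
gcd of subscripts (5, 1, 4, 1, 2) = 1, so the empirical formula equals the molecular formula.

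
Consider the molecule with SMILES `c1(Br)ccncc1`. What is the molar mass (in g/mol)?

158.00 g/mol

Atom tally by fragment:
  pyridine ring core → C:5 H:5 N:1
  (− 1 ring H displaced by substituents)
  + Br → Br:1
Element totals:
  C: 5
  H: 4
  Br: 1
  N: 1
Molecular formula: C5H4BrN.
  M = 5(12.011) + 4(1.008) + 79.904 + 14.007
    = 60.055 + 4.032 + 79.904 + 14.007 = 157.998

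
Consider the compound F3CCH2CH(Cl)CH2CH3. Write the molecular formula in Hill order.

C5H8ClF3

Element totals:
  C: 5
  H: 8
  Cl: 1
  F: 3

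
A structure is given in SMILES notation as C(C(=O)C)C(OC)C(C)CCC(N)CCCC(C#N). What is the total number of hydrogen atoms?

28

Atom tally by fragment:
  CH3COCH2 → C:3 H:5 O:1
  CH(OCH3) → C:2 H:4 O:1
  CH(CH3) → C:2 H:4
  CH2 → C:1 H:2
  CH2 → C:1 H:2
  CH(NH2) → C:1 H:3 N:1
  CH2 → C:1 H:2
  CH2 → C:1 H:2
  CH2 → C:1 H:2
  CH2CN → C:2 H:2 N:1
Element totals:
  C: 15
  H: 28
  N: 2
  O: 2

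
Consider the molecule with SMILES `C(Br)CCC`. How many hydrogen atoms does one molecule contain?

9

Atom tally by fragment:
  BrCH2 → C:1 H:2 Br:1
  CH2 → C:1 H:2
  CH2 → C:1 H:2
  CH3 → C:1 H:3
Element totals:
  C: 4
  H: 9
  Br: 1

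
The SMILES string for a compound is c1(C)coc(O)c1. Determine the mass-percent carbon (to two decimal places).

Atom tally by fragment:
  furan ring core → C:4 H:4 O:1
  (− 2 ring H displaced by substituents)
  + CH3 → C:1 H:3
  + OH → O:1 H:1
Element totals:
  C: 5
  H: 6
  O: 2
Molecular formula: C5H6O2.
Molar mass = 98.101 g/mol.
Mass from C: 5 × 12.011 = 60.055 g/mol.
%C = 60.055 / 98.101 × 100 = 61.22%.

61.22%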